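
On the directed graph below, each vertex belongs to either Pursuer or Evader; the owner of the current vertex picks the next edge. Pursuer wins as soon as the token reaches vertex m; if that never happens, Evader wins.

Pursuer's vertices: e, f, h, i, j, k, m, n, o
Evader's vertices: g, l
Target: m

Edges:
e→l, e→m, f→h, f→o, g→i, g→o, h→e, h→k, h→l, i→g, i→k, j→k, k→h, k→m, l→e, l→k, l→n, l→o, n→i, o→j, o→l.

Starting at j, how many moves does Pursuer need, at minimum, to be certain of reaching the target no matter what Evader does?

2

A0 = {m}
A1: add {e, k} — e (Pursuer) has e→m; k (Pursuer) has k→m.
A2: add {h, i, j} — h (Pursuer) has h→e; i (Pursuer) has i→k; j (Pursuer) has j→k.
j enters the attractor at level 2, so Pursuer can force the target in 2 moves from there.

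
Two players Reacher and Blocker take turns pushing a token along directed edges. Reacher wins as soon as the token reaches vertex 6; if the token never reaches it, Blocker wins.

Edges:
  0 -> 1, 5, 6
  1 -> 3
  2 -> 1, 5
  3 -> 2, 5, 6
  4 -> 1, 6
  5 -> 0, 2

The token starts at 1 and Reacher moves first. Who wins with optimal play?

Track states (vertex, player-to-move).
A0 = {(6,Reacher), (6,Blocker)}
A1: add {(0,Reacher), (3,Reacher), (4,Reacher)}.
A2: add {(1,Blocker)}.
A3: add {(2,Reacher)}.
A4: add {(5,Blocker)}.
A5 = A4; e.g. (0,Blocker) stays out. (1,Reacher) never enters ⇒ Blocker avoids the target.

Blocker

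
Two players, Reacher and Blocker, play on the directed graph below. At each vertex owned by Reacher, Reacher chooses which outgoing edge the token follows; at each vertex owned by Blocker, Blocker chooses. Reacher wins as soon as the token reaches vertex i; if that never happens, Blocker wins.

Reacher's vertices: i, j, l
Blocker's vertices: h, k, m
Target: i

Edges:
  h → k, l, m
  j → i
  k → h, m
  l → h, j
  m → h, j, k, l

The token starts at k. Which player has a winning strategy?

A0 = {i}
A1: add {j} — j (Reacher) has j→i.
A2: add {l} — l (Reacher) has l→j.
A3 = A2; e.g. h (Blocker) can still go to k. Fixed point.
k never enters the attractor, so Blocker can avoid the target forever.

Blocker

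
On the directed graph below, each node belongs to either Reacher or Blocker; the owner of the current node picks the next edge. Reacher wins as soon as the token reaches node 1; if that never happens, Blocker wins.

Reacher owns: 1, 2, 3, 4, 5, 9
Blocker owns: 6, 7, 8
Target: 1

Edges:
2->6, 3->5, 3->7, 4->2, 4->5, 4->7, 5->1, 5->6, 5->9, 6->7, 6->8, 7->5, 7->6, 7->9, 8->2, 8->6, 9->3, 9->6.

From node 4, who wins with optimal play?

Reacher

A0 = {1}
A1: add {5} — 5 (Reacher) has 5→1.
A2: add {3, 4} — 3 (Reacher) has 3→5; 4 (Reacher) has 4→5.
4 ∈ A2, so Reacher can force the target.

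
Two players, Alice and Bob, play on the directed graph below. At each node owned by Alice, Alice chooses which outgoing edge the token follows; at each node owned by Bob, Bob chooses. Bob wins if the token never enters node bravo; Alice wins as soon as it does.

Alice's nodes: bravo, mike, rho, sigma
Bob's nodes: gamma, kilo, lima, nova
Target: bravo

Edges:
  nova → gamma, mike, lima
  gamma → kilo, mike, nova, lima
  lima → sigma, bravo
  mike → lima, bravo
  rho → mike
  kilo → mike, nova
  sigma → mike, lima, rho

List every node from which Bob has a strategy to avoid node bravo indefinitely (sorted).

A0 = {bravo}
A1: add {mike} — mike (Alice) has mike→bravo.
A2: add {rho, sigma} — sigma (Alice) has sigma→mike; rho (Alice) has rho→mike.
A3: add {lima} — lima (Bob): all of {sigma, bravo} already in.
A4 = A3; e.g. gamma (Bob) can still go to kilo. Fixed point.
Alice's attractor = {bravo, lima, mike, rho, sigma}; Bob avoids the target exactly from the complement.

gamma, kilo, nova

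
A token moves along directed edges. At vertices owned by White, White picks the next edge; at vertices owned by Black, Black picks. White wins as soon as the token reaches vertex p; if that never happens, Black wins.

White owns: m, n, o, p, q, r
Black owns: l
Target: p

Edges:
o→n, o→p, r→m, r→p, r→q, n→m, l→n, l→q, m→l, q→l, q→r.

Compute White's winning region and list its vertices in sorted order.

o, p, q, r

A0 = {p}
A1: add {o, r} — o (White) has o→p; r (White) has r→p.
A2: add {q} — q (White) has q→r.
A3 = A2; e.g. l (Black) can still go to n. Fixed point.
White's winning region = {o, p, q, r}.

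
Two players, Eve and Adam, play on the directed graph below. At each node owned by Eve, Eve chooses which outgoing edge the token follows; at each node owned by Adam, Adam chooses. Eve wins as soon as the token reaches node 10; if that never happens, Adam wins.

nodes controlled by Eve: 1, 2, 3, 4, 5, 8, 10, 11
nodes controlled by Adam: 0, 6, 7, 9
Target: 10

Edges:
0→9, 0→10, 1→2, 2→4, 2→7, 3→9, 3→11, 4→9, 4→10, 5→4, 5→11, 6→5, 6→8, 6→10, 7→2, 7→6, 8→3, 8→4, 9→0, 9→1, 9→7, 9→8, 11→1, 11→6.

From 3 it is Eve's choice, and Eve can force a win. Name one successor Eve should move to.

A0 = {10}
A1: add {4} — 4 (Eve) has 4→10.
A2: add {2, 5, 8} — 2 (Eve) has 2→4; 5 (Eve) has 5→4; 8 (Eve) has 8→4.
A3: add {1, 6} — 1 (Eve) has 1→2; 6 (Adam): all of {5, 8, 10} already in.
A4: add {7, 11} — 7 (Adam): all of {2, 6} already in; 11 (Eve) has 11→1.
A5: add {3} — 3 (Eve) has 3→11.
A6 = A5; e.g. 0 (Adam) can still go to 9. Fixed point.
From 3, successor 11 is in the attractor (rank 4); the other successor 9 is not.

11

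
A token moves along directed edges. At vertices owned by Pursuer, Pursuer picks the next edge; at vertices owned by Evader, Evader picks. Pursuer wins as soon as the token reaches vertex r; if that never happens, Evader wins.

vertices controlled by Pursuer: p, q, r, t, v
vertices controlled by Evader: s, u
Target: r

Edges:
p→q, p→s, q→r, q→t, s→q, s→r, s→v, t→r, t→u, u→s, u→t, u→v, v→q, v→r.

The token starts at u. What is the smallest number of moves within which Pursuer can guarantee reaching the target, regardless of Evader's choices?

3

A0 = {r}
A1: add {q, t, v} — q (Pursuer) has q→r; t (Pursuer) has t→r; v (Pursuer) has v→r.
A2: add {p, s} — p (Pursuer) has p→q; s (Evader): all of {q, r, v} already in.
A3: add {u} — u (Evader): all of {s, t, v} already in.
A3 = all vertices. Fixed point.
u enters the attractor at level 3, so Pursuer can force the target in 3 moves from there.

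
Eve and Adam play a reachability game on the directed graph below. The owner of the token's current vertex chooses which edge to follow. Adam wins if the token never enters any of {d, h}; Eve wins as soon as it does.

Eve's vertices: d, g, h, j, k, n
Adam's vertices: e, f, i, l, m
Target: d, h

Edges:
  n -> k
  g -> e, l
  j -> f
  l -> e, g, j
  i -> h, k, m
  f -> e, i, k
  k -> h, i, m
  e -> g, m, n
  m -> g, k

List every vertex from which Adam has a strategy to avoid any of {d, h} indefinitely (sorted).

A0 = {d, h}
A1: add {k} — k (Eve) has k→h.
A2: add {n} — n (Eve) has n→k.
A3 = A2; e.g. e (Adam) can still go to g. Fixed point.
Eve's attractor = {d, h, k, n}; Adam avoids the target exactly from the complement.

e, f, g, i, j, l, m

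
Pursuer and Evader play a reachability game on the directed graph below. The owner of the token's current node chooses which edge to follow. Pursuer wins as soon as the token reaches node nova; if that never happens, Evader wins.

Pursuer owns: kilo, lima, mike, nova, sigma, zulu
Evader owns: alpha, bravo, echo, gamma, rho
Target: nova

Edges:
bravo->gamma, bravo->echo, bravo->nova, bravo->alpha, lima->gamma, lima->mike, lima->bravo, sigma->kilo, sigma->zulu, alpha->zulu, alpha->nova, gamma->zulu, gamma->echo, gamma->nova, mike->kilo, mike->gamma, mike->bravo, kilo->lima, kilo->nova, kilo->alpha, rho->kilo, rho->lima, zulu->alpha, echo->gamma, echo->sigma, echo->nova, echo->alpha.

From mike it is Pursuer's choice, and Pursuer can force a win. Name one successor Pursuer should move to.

kilo

A0 = {nova}
A1: add {kilo} — kilo (Pursuer) has kilo→nova.
A2: add {mike, sigma} — sigma (Pursuer) has sigma→kilo; mike (Pursuer) has mike→kilo.
A3: add {lima} — lima (Pursuer) has lima→mike.
A4: add {rho} — rho (Evader): all of {kilo, lima} already in.
A5 = A4; e.g. zulu (Pursuer) has no edge into A4. Fixed point.
From mike, successor kilo is in the attractor (rank 1); the other successors bravo, gamma are not.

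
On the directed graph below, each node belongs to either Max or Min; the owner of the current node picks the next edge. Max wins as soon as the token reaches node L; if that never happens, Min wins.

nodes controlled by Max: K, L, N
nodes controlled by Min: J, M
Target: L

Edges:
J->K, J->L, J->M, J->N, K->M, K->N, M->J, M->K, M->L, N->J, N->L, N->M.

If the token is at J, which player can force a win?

Min

A0 = {L}
A1: add {N} — N (Max) has N→L.
A2: add {K} — K (Max) has K→N.
A3 = A2; e.g. J (Min) can still go to M. Fixed point.
J never enters the attractor, so Min can avoid the target forever.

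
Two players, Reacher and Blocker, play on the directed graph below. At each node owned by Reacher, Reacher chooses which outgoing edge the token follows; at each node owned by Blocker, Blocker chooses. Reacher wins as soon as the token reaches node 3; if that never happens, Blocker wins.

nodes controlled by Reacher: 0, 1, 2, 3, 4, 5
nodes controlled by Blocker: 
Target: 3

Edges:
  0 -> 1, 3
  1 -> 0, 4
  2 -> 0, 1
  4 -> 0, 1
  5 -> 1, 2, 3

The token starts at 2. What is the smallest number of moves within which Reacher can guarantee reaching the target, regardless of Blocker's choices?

2

A0 = {3}
A1: add {0, 5} — 0 (Reacher) has 0→3; 5 (Reacher) has 5→3.
A2: add {1, 2, 4} — 1 (Reacher) has 1→0; 2 (Reacher) has 2→0; 4 (Reacher) has 4→0.
A2 = all vertices. Fixed point.
2 enters the attractor at level 2, so Reacher can force the target in 2 moves from there.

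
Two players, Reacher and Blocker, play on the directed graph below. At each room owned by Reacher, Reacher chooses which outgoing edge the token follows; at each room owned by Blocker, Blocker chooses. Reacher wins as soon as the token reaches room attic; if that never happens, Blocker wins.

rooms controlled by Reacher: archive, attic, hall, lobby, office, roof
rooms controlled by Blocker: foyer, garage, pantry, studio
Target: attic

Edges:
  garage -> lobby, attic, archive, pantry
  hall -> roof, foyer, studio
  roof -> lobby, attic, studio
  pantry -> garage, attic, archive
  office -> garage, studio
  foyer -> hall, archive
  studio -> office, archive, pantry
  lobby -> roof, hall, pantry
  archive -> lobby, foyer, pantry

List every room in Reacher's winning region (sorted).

archive, attic, foyer, hall, lobby, roof

A0 = {attic}
A1: add {roof} — roof (Reacher) has roof→attic.
A2: add {hall, lobby} — hall (Reacher) has hall→roof; lobby (Reacher) has lobby→roof.
A3: add {archive} — archive (Reacher) has archive→lobby.
A4: add {foyer} — foyer (Blocker): all of {hall, archive} already in.
A5 = A4; e.g. office (Reacher) has no edge into A4. Fixed point.
Reacher's winning region = {archive, attic, foyer, hall, lobby, roof}.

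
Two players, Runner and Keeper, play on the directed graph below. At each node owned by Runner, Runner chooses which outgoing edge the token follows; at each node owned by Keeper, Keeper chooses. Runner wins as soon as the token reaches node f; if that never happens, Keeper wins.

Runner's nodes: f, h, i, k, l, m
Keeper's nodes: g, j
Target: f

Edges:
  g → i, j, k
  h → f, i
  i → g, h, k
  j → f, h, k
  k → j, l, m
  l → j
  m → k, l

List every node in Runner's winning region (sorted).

f, h, i

A0 = {f}
A1: add {h} — h (Runner) has h→f.
A2: add {i} — i (Runner) has i→h.
A3 = A2; e.g. g (Keeper) can still go to j. Fixed point.
Runner's winning region = {f, h, i}.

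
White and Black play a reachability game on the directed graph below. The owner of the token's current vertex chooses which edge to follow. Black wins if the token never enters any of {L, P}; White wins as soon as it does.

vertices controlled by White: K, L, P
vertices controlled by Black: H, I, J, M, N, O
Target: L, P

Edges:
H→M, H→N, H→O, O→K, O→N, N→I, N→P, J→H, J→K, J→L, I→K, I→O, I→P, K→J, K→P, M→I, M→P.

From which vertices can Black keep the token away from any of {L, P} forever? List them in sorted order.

H, I, J, M, N, O

A0 = {L, P}
A1: add {K} — K (White) has K→P.
A2 = A1; e.g. H (Black) can still go to M. Fixed point.
White's attractor = {K, L, P}; Black avoids the target exactly from the complement.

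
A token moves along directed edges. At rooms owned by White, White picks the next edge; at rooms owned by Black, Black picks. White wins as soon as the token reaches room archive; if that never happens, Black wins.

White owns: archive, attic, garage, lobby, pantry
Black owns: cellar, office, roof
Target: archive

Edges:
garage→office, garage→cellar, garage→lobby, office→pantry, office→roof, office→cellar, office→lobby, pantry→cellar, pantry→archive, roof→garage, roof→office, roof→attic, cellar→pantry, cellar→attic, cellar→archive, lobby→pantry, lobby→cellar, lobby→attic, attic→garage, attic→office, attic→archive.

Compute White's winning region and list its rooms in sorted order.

archive, attic, cellar, garage, lobby, pantry

A0 = {archive}
A1: add {attic, pantry} — pantry (White) has pantry→archive; attic (White) has attic→archive.
A2: add {cellar, lobby} — cellar (Black): all of {pantry, attic, archive} already in; lobby (White) has lobby→pantry.
A3: add {garage} — garage (White) has garage→cellar.
A4 = A3; e.g. office (Black) can still go to roof. Fixed point.
White's winning region = {archive, attic, cellar, garage, lobby, pantry}.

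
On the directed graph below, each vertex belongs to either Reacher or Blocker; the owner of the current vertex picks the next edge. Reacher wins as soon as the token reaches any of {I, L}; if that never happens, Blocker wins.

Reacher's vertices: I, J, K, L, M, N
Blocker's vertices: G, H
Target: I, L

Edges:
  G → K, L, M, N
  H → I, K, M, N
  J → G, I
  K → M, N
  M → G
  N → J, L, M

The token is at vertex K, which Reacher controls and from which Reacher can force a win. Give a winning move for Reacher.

N

A0 = {I, L}
A1: add {J, N} — J (Reacher) has J→I; N (Reacher) has N→L.
A2: add {K} — K (Reacher) has K→N.
A3 = A2; e.g. G (Blocker) can still go to M. Fixed point.
From K, successor N is in the attractor (rank 1); the other successor M is not.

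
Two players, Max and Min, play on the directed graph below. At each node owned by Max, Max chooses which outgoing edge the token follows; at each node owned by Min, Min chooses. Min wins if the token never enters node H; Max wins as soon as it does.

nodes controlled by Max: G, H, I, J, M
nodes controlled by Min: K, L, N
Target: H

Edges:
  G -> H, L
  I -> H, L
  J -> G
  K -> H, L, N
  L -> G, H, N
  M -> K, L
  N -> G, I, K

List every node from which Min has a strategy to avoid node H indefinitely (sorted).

A0 = {H}
A1: add {G, I} — G (Max) has G→H; I (Max) has I→H.
A2: add {J} — J (Max) has J→G.
A3 = A2; e.g. K (Min) can still go to L. Fixed point.
Max's attractor = {G, H, I, J}; Min avoids the target exactly from the complement.

K, L, M, N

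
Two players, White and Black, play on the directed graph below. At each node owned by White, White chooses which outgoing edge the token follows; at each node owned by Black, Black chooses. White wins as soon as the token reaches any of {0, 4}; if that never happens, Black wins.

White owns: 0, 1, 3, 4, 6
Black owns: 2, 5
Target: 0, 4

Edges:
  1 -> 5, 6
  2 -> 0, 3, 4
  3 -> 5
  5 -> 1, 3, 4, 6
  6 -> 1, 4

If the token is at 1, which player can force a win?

White

A0 = {0, 4}
A1: add {6} — 6 (White) has 6→4.
A2: add {1} — 1 (White) has 1→6.
A3 = A2; e.g. 2 (Black) can still go to 3. Fixed point.
1 ∈ A2, so White can force the target.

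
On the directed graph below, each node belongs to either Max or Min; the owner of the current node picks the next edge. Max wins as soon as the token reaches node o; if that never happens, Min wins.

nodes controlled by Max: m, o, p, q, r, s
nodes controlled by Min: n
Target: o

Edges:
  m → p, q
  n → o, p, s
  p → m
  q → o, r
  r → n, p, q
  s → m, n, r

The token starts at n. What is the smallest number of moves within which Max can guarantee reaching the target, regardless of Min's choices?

A0 = {o}
A1: add {q} — q (Max) has q→o.
A2: add {m, r} — m (Max) has m→q; r (Max) has r→q.
A3: add {p, s} — p (Max) has p→m; s (Max) has s→m.
A4: add {n} — n (Min): all of {o, p, s} already in.
A4 = all vertices. Fixed point.
n enters the attractor at level 4, so Max can force the target in 4 moves from there.

4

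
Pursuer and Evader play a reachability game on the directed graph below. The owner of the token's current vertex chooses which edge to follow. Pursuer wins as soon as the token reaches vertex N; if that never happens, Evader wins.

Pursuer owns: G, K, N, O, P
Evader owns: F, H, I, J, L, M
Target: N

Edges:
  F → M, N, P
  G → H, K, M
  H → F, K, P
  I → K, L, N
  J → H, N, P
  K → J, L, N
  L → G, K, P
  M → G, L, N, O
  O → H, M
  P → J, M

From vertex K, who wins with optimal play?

A0 = {N}
A1: add {K} — K (Pursuer) has K→N.
K ∈ A1, so Pursuer can force the target.

Pursuer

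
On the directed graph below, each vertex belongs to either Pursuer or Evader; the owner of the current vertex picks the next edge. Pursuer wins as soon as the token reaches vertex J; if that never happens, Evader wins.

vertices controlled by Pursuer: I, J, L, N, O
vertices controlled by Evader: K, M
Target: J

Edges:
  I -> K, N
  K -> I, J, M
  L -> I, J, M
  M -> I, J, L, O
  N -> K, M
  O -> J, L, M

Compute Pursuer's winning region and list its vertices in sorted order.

J, L, O

A0 = {J}
A1: add {L, O} — L (Pursuer) has L→J; O (Pursuer) has O→J.
A2 = A1; e.g. I (Pursuer) has no edge into A1. Fixed point.
Pursuer's winning region = {J, L, O}.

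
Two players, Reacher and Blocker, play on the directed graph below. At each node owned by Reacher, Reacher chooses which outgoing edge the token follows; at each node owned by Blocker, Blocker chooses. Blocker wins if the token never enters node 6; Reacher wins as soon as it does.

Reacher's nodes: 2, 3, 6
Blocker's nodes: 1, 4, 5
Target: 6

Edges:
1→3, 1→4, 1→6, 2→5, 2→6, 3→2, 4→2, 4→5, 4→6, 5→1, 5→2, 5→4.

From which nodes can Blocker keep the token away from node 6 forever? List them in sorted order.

A0 = {6}
A1: add {2} — 2 (Reacher) has 2→6.
A2: add {3} — 3 (Reacher) has 3→2.
A3 = A2; e.g. 1 (Blocker) can still go to 4. Fixed point.
Reacher's attractor = {2, 3, 6}; Blocker avoids the target exactly from the complement.

1, 4, 5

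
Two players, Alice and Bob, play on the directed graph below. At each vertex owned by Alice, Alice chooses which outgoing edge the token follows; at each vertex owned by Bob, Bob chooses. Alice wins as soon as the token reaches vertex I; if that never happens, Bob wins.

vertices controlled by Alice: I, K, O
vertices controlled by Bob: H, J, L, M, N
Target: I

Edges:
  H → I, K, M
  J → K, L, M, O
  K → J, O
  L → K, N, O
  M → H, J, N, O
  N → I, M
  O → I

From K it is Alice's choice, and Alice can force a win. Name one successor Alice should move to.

O

A0 = {I}
A1: add {O} — O (Alice) has O→I.
A2: add {K} — K (Alice) has K→O.
A3 = A2; e.g. H (Bob) can still go to M. Fixed point.
From K, successor O is in the attractor (rank 1); the other successor J is not.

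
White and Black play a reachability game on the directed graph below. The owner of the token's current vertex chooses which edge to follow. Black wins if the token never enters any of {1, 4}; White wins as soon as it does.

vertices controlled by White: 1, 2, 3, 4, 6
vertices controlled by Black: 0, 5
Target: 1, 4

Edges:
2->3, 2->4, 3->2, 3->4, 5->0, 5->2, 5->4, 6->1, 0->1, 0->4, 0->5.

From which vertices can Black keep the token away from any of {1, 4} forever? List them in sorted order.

A0 = {1, 4}
A1: add {2, 3, 6} — 2 (White) has 2→4; 3 (White) has 3→4; 6 (White) has 6→1.
A2 = A1; e.g. 0 (Black) can still go to 5. Fixed point.
White's attractor = {1, 2, 3, 4, 6}; Black avoids the target exactly from the complement.

0, 5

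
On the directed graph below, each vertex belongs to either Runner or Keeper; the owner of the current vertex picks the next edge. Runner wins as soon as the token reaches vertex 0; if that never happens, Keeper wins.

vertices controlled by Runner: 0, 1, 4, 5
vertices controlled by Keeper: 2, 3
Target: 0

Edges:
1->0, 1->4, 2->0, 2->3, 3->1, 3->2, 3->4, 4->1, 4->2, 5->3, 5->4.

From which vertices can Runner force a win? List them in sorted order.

A0 = {0}
A1: add {1} — 1 (Runner) has 1→0.
A2: add {4} — 4 (Runner) has 4→1.
A3: add {5} — 5 (Runner) has 5→4.
A4 = A3; e.g. 2 (Keeper) can still go to 3. Fixed point.
Runner's winning region = {0, 1, 4, 5}.

0, 1, 4, 5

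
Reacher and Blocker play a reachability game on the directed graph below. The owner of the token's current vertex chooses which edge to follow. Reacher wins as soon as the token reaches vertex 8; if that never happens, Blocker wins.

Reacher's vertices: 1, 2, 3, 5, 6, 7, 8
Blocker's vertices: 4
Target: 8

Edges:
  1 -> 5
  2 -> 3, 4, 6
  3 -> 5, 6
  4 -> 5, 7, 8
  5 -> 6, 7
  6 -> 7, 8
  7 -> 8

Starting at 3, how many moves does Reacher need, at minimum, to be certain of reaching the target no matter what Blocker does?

2

A0 = {8}
A1: add {6, 7} — 6 (Reacher) has 6→8; 7 (Reacher) has 7→8.
A2: add {2, 3, 5} — 2 (Reacher) has 2→6; 3 (Reacher) has 3→6; 5 (Reacher) has 5→6.
3 enters the attractor at level 2, so Reacher can force the target in 2 moves from there.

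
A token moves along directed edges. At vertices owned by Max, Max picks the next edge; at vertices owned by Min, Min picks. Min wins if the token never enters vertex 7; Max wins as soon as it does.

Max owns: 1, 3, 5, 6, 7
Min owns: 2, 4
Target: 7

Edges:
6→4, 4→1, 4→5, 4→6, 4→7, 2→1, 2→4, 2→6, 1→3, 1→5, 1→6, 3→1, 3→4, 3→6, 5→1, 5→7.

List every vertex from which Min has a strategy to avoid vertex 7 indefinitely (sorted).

A0 = {7}
A1: add {5} — 5 (Max) has 5→7.
A2: add {1} — 1 (Max) has 1→5.
A3: add {3} — 3 (Max) has 3→1.
A4 = A3; e.g. 2 (Min) can still go to 4. Fixed point.
Max's attractor = {1, 3, 5, 7}; Min avoids the target exactly from the complement.

2, 4, 6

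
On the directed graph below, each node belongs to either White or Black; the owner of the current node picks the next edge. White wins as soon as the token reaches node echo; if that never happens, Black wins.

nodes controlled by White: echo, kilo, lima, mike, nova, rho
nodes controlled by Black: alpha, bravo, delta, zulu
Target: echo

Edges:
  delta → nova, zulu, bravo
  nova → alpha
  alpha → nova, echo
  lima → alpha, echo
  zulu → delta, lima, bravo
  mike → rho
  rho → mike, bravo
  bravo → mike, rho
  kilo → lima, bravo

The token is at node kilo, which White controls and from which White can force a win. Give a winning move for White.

A0 = {echo}
A1: add {lima} — lima (White) has lima→echo.
A2: add {kilo} — kilo (White) has kilo→lima.
A3 = A2; e.g. delta (Black) can still go to nova. Fixed point.
From kilo, successor lima is in the attractor (rank 1); the other successor bravo is not.

lima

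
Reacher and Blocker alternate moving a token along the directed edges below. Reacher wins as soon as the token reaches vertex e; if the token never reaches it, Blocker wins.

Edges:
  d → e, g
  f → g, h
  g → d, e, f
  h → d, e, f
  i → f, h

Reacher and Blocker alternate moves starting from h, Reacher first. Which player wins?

Reacher

Track states (vertex, player-to-move).
A0 = {(e,Reacher), (e,Blocker)}
A1: add {(d,Reacher), (g,Reacher), (h,Reacher)}.
(h,Reacher) ∈ A1 ⇒ Reacher forces the target.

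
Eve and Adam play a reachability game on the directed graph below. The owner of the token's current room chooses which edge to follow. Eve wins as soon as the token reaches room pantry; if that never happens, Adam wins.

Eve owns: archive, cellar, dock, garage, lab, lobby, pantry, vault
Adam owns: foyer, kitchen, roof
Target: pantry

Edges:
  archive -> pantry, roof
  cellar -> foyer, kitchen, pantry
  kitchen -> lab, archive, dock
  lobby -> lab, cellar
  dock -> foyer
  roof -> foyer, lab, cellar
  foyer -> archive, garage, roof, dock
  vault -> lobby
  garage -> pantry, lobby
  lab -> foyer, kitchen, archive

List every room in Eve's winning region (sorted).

A0 = {pantry}
A1: add {archive, cellar, garage} — cellar (Eve) has cellar→pantry; archive (Eve) has archive→pantry; garage (Eve) has garage→pantry.
A2: add {lab, lobby} — lab (Eve) has lab→archive; lobby (Eve) has lobby→cellar.
A3: add {vault} — vault (Eve) has vault→lobby.
A4 = A3; e.g. foyer (Adam) can still go to roof. Fixed point.
Eve's winning region = {archive, cellar, garage, lab, lobby, pantry, vault}.

archive, cellar, garage, lab, lobby, pantry, vault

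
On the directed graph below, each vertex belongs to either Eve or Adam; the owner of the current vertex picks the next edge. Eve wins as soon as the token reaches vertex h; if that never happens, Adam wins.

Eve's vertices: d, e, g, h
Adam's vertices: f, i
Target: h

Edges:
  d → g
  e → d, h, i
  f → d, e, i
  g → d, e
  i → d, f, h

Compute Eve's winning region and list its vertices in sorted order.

A0 = {h}
A1: add {e} — e (Eve) has e→h.
A2: add {g} — g (Eve) has g→e.
A3: add {d} — d (Eve) has d→g.
A4 = A3; e.g. f (Adam) can still go to i. Fixed point.
Eve's winning region = {d, e, g, h}.

d, e, g, h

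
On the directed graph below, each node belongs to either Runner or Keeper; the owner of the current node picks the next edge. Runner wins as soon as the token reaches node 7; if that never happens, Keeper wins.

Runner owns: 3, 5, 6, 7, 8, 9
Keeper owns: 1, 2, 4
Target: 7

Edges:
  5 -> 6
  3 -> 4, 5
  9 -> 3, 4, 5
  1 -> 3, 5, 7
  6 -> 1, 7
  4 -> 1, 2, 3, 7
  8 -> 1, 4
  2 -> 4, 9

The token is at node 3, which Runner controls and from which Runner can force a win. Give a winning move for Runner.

A0 = {7}
A1: add {6} — 6 (Runner) has 6→7.
A2: add {5} — 5 (Runner) has 5→6.
A3: add {3, 9} — 3 (Runner) has 3→5; 9 (Runner) has 9→5.
A4: add {1} — 1 (Keeper): all of {3, 5, 7} already in.
A5: add {8} — 8 (Runner) has 8→1.
A6 = A5; e.g. 2 (Keeper) can still go to 4. Fixed point.
From 3, successor 5 is in the attractor (rank 2); the other successor 4 is not.

5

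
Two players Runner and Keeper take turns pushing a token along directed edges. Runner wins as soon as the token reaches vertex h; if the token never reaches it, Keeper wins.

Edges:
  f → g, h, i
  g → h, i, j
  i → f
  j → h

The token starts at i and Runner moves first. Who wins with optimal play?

Track states (vertex, player-to-move).
A0 = {(h,Runner), (h,Keeper)}
A1: add {(f,Runner), (g,Runner), (j,Runner), (j,Keeper)}.
A2: add {(i,Keeper)}.
A3 = A2; e.g. (f,Keeper) stays out. (i,Runner) never enters ⇒ Keeper avoids the target.

Keeper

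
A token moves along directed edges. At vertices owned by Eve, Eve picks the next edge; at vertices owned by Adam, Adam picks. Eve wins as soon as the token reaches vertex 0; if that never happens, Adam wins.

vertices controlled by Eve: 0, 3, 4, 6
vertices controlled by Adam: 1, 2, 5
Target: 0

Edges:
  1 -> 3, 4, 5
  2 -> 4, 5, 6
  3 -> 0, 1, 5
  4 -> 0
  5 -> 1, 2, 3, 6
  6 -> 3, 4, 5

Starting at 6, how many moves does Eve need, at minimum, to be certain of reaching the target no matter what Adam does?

2

A0 = {0}
A1: add {3, 4} — 3 (Eve) has 3→0; 4 (Eve) has 4→0.
A2: add {6} — 6 (Eve) has 6→3.
A3 = A2; e.g. 1 (Adam) can still go to 5. Fixed point.
6 enters the attractor at level 2, so Eve can force the target in 2 moves from there.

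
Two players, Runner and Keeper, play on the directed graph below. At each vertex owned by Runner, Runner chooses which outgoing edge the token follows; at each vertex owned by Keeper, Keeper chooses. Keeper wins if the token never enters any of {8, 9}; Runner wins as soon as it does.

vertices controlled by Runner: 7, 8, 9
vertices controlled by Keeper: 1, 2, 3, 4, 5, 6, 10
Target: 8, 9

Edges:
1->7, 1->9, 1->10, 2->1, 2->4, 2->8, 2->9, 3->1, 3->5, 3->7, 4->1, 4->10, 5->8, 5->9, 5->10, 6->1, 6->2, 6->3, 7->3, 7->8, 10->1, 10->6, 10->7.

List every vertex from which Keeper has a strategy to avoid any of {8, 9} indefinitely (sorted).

1, 2, 3, 4, 5, 6, 10

A0 = {8, 9}
A1: add {7} — 7 (Runner) has 7→8.
A2 = A1; e.g. 1 (Keeper) can still go to 10. Fixed point.
Runner's attractor = {7, 8, 9}; Keeper avoids the target exactly from the complement.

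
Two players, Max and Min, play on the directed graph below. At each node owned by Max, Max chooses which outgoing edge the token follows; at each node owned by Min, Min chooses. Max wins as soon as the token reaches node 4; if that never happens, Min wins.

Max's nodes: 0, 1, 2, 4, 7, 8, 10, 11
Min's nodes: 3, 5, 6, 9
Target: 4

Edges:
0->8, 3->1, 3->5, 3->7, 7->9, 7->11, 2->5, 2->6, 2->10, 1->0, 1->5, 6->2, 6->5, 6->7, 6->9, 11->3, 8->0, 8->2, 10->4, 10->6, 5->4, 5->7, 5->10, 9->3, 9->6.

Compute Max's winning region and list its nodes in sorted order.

A0 = {4}
A1: add {10} — 10 (Max) has 10→4.
A2: add {2} — 2 (Max) has 2→10.
A3: add {8} — 8 (Max) has 8→2.
A4: add {0} — 0 (Max) has 0→8.
A5: add {1} — 1 (Max) has 1→0.
A6 = A5; e.g. 3 (Min) can still go to 5. Fixed point.
Max's winning region = {0, 1, 2, 4, 8, 10}.

0, 1, 2, 4, 8, 10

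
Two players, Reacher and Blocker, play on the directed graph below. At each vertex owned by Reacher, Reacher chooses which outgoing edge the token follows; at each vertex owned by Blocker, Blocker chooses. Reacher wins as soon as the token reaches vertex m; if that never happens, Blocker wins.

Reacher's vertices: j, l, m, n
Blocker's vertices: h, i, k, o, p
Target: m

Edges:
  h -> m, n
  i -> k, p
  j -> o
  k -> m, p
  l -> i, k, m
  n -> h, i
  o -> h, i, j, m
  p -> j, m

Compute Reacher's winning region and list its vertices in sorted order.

A0 = {m}
A1: add {l} — l (Reacher) has l→m.
A2 = A1; e.g. h (Blocker) can still go to n. Fixed point.
Reacher's winning region = {l, m}.

l, m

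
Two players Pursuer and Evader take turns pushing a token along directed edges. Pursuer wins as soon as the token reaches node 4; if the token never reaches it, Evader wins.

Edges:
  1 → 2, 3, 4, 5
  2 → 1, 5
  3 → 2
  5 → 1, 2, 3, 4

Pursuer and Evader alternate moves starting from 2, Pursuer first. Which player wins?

Evader

Track states (vertex, player-to-move).
A0 = {(4,Pursuer), (4,Evader)}
A1: add {(1,Pursuer), (5,Pursuer)}.
A2: add {(2,Evader)}.
A3: add {(3,Pursuer)}.
A4 = A3; e.g. (1,Evader) stays out. (2,Pursuer) never enters ⇒ Evader avoids the target.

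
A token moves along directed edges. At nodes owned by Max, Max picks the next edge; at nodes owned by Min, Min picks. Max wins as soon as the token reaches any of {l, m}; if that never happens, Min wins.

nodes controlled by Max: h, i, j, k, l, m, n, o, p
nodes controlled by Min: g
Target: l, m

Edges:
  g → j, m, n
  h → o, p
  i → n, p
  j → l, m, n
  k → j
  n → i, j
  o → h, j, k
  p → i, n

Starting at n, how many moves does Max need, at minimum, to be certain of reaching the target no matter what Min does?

2

A0 = {l, m}
A1: add {j} — j (Max) has j→l.
A2: add {k, n, o} — k (Max) has k→j; n (Max) has n→j; o (Max) has o→j.
n enters the attractor at level 2, so Max can force the target in 2 moves from there.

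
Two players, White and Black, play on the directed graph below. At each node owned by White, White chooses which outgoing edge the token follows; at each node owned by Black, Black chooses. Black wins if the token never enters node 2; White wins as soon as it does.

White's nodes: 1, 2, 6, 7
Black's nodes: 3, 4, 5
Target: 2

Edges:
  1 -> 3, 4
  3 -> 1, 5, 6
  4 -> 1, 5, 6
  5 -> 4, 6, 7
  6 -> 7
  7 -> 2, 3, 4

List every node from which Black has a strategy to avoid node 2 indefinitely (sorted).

1, 3, 4, 5

A0 = {2}
A1: add {7} — 7 (White) has 7→2.
A2: add {6} — 6 (White) has 6→7.
A3 = A2; e.g. 1 (White) has no edge into A2. Fixed point.
White's attractor = {2, 6, 7}; Black avoids the target exactly from the complement.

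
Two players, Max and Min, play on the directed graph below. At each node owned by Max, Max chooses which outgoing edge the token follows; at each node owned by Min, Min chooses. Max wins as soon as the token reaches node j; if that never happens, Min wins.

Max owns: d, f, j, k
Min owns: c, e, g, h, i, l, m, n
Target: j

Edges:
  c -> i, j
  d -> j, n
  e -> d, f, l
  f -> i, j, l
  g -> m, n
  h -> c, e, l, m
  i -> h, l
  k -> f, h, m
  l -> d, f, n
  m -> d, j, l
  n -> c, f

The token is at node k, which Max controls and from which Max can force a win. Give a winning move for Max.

A0 = {j}
A1: add {d, f} — d (Max) has d→j; f (Max) has f→j.
A2: add {k} — k (Max) has k→f.
A3 = A2; e.g. c (Min) can still go to i. Fixed point.
From k, successor f is in the attractor (rank 1); the other successors h, m are not.

f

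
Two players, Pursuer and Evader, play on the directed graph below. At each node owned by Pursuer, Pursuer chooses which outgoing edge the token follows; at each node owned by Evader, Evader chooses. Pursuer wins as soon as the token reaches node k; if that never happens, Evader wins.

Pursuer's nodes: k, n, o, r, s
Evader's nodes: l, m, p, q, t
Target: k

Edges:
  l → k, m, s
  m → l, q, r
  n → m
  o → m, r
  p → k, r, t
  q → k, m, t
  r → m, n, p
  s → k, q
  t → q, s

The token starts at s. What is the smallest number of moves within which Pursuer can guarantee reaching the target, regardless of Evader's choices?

1

A0 = {k}
A1: add {s} — s (Pursuer) has s→k.
A2 = A1; e.g. l (Evader) can still go to m. Fixed point.
s enters the attractor at level 1, so Pursuer can force the target in 1 move from there.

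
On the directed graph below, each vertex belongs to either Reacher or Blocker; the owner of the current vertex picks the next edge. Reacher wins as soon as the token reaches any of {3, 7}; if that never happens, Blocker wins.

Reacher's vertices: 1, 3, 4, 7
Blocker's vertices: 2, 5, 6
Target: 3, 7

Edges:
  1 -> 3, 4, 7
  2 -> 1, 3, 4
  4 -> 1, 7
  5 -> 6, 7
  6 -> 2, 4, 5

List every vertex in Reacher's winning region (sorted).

A0 = {3, 7}
A1: add {1, 4} — 1 (Reacher) has 1→3; 4 (Reacher) has 4→7.
A2: add {2} — 2 (Blocker): all of {1, 3, 4} already in.
A3 = A2; e.g. 5 (Blocker) can still go to 6. Fixed point.
Reacher's winning region = {1, 2, 3, 4, 7}.

1, 2, 3, 4, 7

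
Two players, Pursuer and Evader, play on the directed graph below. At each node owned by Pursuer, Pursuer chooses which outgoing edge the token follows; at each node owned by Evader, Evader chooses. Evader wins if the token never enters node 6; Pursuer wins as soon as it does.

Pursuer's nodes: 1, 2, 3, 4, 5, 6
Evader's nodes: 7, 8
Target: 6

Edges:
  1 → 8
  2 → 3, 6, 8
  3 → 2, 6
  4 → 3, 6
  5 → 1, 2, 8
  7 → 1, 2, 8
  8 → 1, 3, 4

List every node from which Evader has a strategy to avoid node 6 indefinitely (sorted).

A0 = {6}
A1: add {2, 3, 4} — 2 (Pursuer) has 2→6; 3 (Pursuer) has 3→6; 4 (Pursuer) has 4→6.
A2: add {5} — 5 (Pursuer) has 5→2.
A3 = A2; e.g. 1 (Pursuer) has no edge into A2. Fixed point.
Pursuer's attractor = {2, 3, 4, 5, 6}; Evader avoids the target exactly from the complement.

1, 7, 8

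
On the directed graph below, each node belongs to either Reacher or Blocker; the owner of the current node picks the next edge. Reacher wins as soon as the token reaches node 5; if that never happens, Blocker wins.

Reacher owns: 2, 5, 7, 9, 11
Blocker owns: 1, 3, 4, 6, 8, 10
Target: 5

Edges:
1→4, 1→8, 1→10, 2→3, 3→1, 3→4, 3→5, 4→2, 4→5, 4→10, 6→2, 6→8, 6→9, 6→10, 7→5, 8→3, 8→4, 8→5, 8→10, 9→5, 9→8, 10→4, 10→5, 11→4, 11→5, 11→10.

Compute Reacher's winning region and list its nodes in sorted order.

5, 7, 9, 11

A0 = {5}
A1: add {7, 9, 11} — 7 (Reacher) has 7→5; 9 (Reacher) has 9→5; 11 (Reacher) has 11→5.
A2 = A1; e.g. 1 (Blocker) can still go to 4. Fixed point.
Reacher's winning region = {5, 7, 9, 11}.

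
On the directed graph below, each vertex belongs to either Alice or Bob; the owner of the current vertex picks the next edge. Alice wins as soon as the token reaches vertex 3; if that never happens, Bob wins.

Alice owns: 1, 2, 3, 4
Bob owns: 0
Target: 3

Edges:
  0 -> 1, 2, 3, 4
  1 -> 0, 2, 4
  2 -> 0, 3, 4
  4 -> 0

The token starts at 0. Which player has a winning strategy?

A0 = {3}
A1: add {2} — 2 (Alice) has 2→3.
A2: add {1} — 1 (Alice) has 1→2.
A3 = A2; e.g. 0 (Bob) can still go to 4. Fixed point.
0 never enters the attractor, so Bob can avoid the target forever.

Bob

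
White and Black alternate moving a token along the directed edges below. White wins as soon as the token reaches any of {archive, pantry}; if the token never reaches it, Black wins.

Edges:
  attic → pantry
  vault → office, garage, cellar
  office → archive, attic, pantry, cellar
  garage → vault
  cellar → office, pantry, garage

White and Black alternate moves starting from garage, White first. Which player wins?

Black

Track states (vertex, player-to-move).
A0 = {(archive,White), (archive,Black), (pantry,White), (pantry,Black)}
A1: add {(attic,White), (attic,Black), (office,White), (cellar,White)}.
A2: add {(office,Black)}.
A3: add {(vault,White)}.
A4: add {(garage,Black)}.
A5 = A4; e.g. (vault,Black) stays out. (garage,White) never enters ⇒ Black avoids the target.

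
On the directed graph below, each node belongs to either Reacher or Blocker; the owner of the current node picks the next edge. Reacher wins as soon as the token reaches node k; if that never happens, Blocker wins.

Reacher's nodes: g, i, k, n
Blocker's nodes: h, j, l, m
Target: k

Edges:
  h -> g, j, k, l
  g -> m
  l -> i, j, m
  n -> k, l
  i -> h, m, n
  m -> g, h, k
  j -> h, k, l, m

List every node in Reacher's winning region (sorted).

i, k, n

A0 = {k}
A1: add {n} — n (Reacher) has n→k.
A2: add {i} — i (Reacher) has i→n.
A3 = A2; e.g. g (Reacher) has no edge into A2. Fixed point.
Reacher's winning region = {i, k, n}.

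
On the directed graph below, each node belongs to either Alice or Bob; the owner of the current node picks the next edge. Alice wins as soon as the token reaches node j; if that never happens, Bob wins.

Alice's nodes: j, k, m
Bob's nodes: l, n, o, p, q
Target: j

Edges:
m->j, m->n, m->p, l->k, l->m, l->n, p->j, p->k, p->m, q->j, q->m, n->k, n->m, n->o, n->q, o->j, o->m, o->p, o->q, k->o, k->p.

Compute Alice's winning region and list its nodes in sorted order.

j, m, q

A0 = {j}
A1: add {m} — m (Alice) has m→j.
A2: add {q} — q (Bob): all of {j, m} already in.
A3 = A2; e.g. k (Alice) has no edge into A2. Fixed point.
Alice's winning region = {j, m, q}.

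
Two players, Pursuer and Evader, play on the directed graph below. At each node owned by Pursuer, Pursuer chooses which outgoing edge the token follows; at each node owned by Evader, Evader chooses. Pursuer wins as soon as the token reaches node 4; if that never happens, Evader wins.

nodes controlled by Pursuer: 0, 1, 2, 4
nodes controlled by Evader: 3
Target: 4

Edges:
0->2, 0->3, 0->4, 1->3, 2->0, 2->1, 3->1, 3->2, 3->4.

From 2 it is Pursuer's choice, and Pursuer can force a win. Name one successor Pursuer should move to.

0

A0 = {4}
A1: add {0} — 0 (Pursuer) has 0→4.
A2: add {2} — 2 (Pursuer) has 2→0.
A3 = A2; e.g. 1 (Pursuer) has no edge into A2. Fixed point.
From 2, successor 0 is in the attractor (rank 1); the other successor 1 is not.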